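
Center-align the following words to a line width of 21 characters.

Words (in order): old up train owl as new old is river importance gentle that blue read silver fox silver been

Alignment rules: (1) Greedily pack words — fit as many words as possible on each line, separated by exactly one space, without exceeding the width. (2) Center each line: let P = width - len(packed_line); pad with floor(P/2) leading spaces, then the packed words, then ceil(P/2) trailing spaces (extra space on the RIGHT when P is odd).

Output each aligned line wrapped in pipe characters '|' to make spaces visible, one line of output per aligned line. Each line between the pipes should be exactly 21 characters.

Line 1: ['old', 'up', 'train', 'owl', 'as'] (min_width=19, slack=2)
Line 2: ['new', 'old', 'is', 'river'] (min_width=16, slack=5)
Line 3: ['importance', 'gentle'] (min_width=17, slack=4)
Line 4: ['that', 'blue', 'read', 'silver'] (min_width=21, slack=0)
Line 5: ['fox', 'silver', 'been'] (min_width=15, slack=6)

Answer: | old up train owl as |
|  new old is river   |
|  importance gentle  |
|that blue read silver|
|   fox silver been   |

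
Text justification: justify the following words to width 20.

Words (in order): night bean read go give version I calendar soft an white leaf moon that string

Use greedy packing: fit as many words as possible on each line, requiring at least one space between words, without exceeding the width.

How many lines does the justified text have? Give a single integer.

Line 1: ['night', 'bean', 'read', 'go'] (min_width=18, slack=2)
Line 2: ['give', 'version', 'I'] (min_width=14, slack=6)
Line 3: ['calendar', 'soft', 'an'] (min_width=16, slack=4)
Line 4: ['white', 'leaf', 'moon', 'that'] (min_width=20, slack=0)
Line 5: ['string'] (min_width=6, slack=14)
Total lines: 5

Answer: 5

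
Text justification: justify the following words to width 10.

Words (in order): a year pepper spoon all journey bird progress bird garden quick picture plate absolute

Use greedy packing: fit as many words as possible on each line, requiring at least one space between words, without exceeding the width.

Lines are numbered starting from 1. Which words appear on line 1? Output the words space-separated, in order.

Line 1: ['a', 'year'] (min_width=6, slack=4)
Line 2: ['pepper'] (min_width=6, slack=4)
Line 3: ['spoon', 'all'] (min_width=9, slack=1)
Line 4: ['journey'] (min_width=7, slack=3)
Line 5: ['bird'] (min_width=4, slack=6)
Line 6: ['progress'] (min_width=8, slack=2)
Line 7: ['bird'] (min_width=4, slack=6)
Line 8: ['garden'] (min_width=6, slack=4)
Line 9: ['quick'] (min_width=5, slack=5)
Line 10: ['picture'] (min_width=7, slack=3)
Line 11: ['plate'] (min_width=5, slack=5)
Line 12: ['absolute'] (min_width=8, slack=2)

Answer: a year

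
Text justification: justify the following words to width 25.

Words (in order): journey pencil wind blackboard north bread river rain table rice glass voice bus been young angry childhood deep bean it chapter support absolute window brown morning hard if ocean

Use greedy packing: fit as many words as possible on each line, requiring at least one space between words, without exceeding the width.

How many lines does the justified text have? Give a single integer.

Line 1: ['journey', 'pencil', 'wind'] (min_width=19, slack=6)
Line 2: ['blackboard', 'north', 'bread'] (min_width=22, slack=3)
Line 3: ['river', 'rain', 'table', 'rice'] (min_width=21, slack=4)
Line 4: ['glass', 'voice', 'bus', 'been'] (min_width=20, slack=5)
Line 5: ['young', 'angry', 'childhood'] (min_width=21, slack=4)
Line 6: ['deep', 'bean', 'it', 'chapter'] (min_width=20, slack=5)
Line 7: ['support', 'absolute', 'window'] (min_width=23, slack=2)
Line 8: ['brown', 'morning', 'hard', 'if'] (min_width=21, slack=4)
Line 9: ['ocean'] (min_width=5, slack=20)
Total lines: 9

Answer: 9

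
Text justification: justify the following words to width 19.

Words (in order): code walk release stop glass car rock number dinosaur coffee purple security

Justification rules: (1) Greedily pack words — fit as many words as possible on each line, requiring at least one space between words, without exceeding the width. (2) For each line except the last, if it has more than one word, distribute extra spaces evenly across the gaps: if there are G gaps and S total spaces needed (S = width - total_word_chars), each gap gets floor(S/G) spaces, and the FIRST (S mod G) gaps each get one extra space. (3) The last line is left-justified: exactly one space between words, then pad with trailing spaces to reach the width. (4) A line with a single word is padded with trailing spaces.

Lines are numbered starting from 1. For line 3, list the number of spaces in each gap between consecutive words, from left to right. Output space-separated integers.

Line 1: ['code', 'walk', 'release'] (min_width=17, slack=2)
Line 2: ['stop', 'glass', 'car', 'rock'] (min_width=19, slack=0)
Line 3: ['number', 'dinosaur'] (min_width=15, slack=4)
Line 4: ['coffee', 'purple'] (min_width=13, slack=6)
Line 5: ['security'] (min_width=8, slack=11)

Answer: 5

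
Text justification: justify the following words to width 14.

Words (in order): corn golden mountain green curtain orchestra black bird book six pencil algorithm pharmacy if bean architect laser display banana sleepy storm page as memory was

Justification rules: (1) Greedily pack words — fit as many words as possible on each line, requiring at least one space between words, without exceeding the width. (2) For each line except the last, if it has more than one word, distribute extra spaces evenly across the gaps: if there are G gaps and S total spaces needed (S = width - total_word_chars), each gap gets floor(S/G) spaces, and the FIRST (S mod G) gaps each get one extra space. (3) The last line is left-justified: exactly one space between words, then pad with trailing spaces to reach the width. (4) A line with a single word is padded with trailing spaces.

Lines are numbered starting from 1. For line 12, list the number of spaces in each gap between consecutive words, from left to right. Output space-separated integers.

Answer: 2

Derivation:
Line 1: ['corn', 'golden'] (min_width=11, slack=3)
Line 2: ['mountain', 'green'] (min_width=14, slack=0)
Line 3: ['curtain'] (min_width=7, slack=7)
Line 4: ['orchestra'] (min_width=9, slack=5)
Line 5: ['black', 'bird'] (min_width=10, slack=4)
Line 6: ['book', 'six'] (min_width=8, slack=6)
Line 7: ['pencil'] (min_width=6, slack=8)
Line 8: ['algorithm'] (min_width=9, slack=5)
Line 9: ['pharmacy', 'if'] (min_width=11, slack=3)
Line 10: ['bean', 'architect'] (min_width=14, slack=0)
Line 11: ['laser', 'display'] (min_width=13, slack=1)
Line 12: ['banana', 'sleepy'] (min_width=13, slack=1)
Line 13: ['storm', 'page', 'as'] (min_width=13, slack=1)
Line 14: ['memory', 'was'] (min_width=10, slack=4)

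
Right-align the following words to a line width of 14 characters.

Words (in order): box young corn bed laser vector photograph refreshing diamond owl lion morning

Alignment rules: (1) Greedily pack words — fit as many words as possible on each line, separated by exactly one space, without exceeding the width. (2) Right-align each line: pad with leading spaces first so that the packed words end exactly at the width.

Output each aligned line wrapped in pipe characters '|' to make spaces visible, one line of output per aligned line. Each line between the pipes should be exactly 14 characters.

Answer: |box young corn|
|     bed laser|
|        vector|
|    photograph|
|    refreshing|
|   diamond owl|
|  lion morning|

Derivation:
Line 1: ['box', 'young', 'corn'] (min_width=14, slack=0)
Line 2: ['bed', 'laser'] (min_width=9, slack=5)
Line 3: ['vector'] (min_width=6, slack=8)
Line 4: ['photograph'] (min_width=10, slack=4)
Line 5: ['refreshing'] (min_width=10, slack=4)
Line 6: ['diamond', 'owl'] (min_width=11, slack=3)
Line 7: ['lion', 'morning'] (min_width=12, slack=2)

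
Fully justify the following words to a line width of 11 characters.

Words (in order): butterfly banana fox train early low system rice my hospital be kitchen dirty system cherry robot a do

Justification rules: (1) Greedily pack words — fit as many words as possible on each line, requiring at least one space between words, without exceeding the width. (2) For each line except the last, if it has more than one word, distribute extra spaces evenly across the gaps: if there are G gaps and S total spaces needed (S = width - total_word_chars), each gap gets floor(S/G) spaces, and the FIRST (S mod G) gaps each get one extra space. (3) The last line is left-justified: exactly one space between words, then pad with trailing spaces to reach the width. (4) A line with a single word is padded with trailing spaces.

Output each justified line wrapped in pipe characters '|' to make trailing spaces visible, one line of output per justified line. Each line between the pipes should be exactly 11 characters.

Answer: |butterfly  |
|banana  fox|
|train early|
|low  system|
|rice     my|
|hospital be|
|kitchen    |
|dirty      |
|system     |
|cherry     |
|robot a do |

Derivation:
Line 1: ['butterfly'] (min_width=9, slack=2)
Line 2: ['banana', 'fox'] (min_width=10, slack=1)
Line 3: ['train', 'early'] (min_width=11, slack=0)
Line 4: ['low', 'system'] (min_width=10, slack=1)
Line 5: ['rice', 'my'] (min_width=7, slack=4)
Line 6: ['hospital', 'be'] (min_width=11, slack=0)
Line 7: ['kitchen'] (min_width=7, slack=4)
Line 8: ['dirty'] (min_width=5, slack=6)
Line 9: ['system'] (min_width=6, slack=5)
Line 10: ['cherry'] (min_width=6, slack=5)
Line 11: ['robot', 'a', 'do'] (min_width=10, slack=1)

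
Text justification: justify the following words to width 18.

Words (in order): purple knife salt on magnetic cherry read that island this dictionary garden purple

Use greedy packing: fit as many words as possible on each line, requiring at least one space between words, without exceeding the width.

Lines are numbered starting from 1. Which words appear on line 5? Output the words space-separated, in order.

Line 1: ['purple', 'knife', 'salt'] (min_width=17, slack=1)
Line 2: ['on', 'magnetic', 'cherry'] (min_width=18, slack=0)
Line 3: ['read', 'that', 'island'] (min_width=16, slack=2)
Line 4: ['this', 'dictionary'] (min_width=15, slack=3)
Line 5: ['garden', 'purple'] (min_width=13, slack=5)

Answer: garden purple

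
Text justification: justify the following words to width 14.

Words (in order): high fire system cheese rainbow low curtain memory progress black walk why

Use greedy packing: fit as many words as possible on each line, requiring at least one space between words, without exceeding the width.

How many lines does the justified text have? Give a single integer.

Line 1: ['high', 'fire'] (min_width=9, slack=5)
Line 2: ['system', 'cheese'] (min_width=13, slack=1)
Line 3: ['rainbow', 'low'] (min_width=11, slack=3)
Line 4: ['curtain', 'memory'] (min_width=14, slack=0)
Line 5: ['progress', 'black'] (min_width=14, slack=0)
Line 6: ['walk', 'why'] (min_width=8, slack=6)
Total lines: 6

Answer: 6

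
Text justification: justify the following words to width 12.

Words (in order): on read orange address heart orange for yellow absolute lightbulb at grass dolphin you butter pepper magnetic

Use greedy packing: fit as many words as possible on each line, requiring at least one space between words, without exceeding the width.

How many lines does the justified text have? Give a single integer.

Answer: 12

Derivation:
Line 1: ['on', 'read'] (min_width=7, slack=5)
Line 2: ['orange'] (min_width=6, slack=6)
Line 3: ['address'] (min_width=7, slack=5)
Line 4: ['heart', 'orange'] (min_width=12, slack=0)
Line 5: ['for', 'yellow'] (min_width=10, slack=2)
Line 6: ['absolute'] (min_width=8, slack=4)
Line 7: ['lightbulb', 'at'] (min_width=12, slack=0)
Line 8: ['grass'] (min_width=5, slack=7)
Line 9: ['dolphin', 'you'] (min_width=11, slack=1)
Line 10: ['butter'] (min_width=6, slack=6)
Line 11: ['pepper'] (min_width=6, slack=6)
Line 12: ['magnetic'] (min_width=8, slack=4)
Total lines: 12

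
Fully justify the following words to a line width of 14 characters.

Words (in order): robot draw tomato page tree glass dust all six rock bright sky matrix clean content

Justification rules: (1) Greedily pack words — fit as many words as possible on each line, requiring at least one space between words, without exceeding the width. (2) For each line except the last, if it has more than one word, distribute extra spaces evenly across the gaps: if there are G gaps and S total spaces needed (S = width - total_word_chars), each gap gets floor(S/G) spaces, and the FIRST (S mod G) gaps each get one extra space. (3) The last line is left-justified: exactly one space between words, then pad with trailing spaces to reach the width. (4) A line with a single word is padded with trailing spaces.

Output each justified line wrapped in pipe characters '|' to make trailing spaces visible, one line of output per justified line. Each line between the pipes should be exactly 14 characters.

Answer: |robot     draw|
|tomato    page|
|tree     glass|
|dust  all  six|
|rock    bright|
|sky     matrix|
|clean content |

Derivation:
Line 1: ['robot', 'draw'] (min_width=10, slack=4)
Line 2: ['tomato', 'page'] (min_width=11, slack=3)
Line 3: ['tree', 'glass'] (min_width=10, slack=4)
Line 4: ['dust', 'all', 'six'] (min_width=12, slack=2)
Line 5: ['rock', 'bright'] (min_width=11, slack=3)
Line 6: ['sky', 'matrix'] (min_width=10, slack=4)
Line 7: ['clean', 'content'] (min_width=13, slack=1)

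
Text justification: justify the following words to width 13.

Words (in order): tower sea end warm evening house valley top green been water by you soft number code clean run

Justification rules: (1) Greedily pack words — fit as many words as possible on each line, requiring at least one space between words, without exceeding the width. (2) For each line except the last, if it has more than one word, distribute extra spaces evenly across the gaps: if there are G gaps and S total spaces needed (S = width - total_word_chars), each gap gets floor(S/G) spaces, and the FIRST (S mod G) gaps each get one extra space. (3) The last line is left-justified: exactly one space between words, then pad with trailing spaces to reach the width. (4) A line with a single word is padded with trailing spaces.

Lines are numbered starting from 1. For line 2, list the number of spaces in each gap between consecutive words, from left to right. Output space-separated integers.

Answer: 2

Derivation:
Line 1: ['tower', 'sea', 'end'] (min_width=13, slack=0)
Line 2: ['warm', 'evening'] (min_width=12, slack=1)
Line 3: ['house', 'valley'] (min_width=12, slack=1)
Line 4: ['top', 'green'] (min_width=9, slack=4)
Line 5: ['been', 'water', 'by'] (min_width=13, slack=0)
Line 6: ['you', 'soft'] (min_width=8, slack=5)
Line 7: ['number', 'code'] (min_width=11, slack=2)
Line 8: ['clean', 'run'] (min_width=9, slack=4)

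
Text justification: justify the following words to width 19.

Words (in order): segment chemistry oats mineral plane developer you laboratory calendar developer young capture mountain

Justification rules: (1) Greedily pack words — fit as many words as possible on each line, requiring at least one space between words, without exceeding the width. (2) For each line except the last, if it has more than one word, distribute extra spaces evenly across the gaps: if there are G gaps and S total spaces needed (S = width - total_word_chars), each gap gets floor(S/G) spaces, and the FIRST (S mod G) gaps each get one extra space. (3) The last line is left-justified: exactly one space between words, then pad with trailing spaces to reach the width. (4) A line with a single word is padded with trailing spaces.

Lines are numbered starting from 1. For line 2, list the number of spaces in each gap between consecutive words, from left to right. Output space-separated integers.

Line 1: ['segment', 'chemistry'] (min_width=17, slack=2)
Line 2: ['oats', 'mineral', 'plane'] (min_width=18, slack=1)
Line 3: ['developer', 'you'] (min_width=13, slack=6)
Line 4: ['laboratory', 'calendar'] (min_width=19, slack=0)
Line 5: ['developer', 'young'] (min_width=15, slack=4)
Line 6: ['capture', 'mountain'] (min_width=16, slack=3)

Answer: 2 1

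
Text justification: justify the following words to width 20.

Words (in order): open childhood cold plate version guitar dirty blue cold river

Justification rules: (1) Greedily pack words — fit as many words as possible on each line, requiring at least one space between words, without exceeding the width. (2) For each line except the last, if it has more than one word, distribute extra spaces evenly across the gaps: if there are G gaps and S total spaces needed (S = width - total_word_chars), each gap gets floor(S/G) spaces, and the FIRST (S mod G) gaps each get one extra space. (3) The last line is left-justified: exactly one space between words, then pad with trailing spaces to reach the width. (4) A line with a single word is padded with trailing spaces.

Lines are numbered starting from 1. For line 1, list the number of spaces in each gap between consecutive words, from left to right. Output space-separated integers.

Line 1: ['open', 'childhood', 'cold'] (min_width=19, slack=1)
Line 2: ['plate', 'version', 'guitar'] (min_width=20, slack=0)
Line 3: ['dirty', 'blue', 'cold'] (min_width=15, slack=5)
Line 4: ['river'] (min_width=5, slack=15)

Answer: 2 1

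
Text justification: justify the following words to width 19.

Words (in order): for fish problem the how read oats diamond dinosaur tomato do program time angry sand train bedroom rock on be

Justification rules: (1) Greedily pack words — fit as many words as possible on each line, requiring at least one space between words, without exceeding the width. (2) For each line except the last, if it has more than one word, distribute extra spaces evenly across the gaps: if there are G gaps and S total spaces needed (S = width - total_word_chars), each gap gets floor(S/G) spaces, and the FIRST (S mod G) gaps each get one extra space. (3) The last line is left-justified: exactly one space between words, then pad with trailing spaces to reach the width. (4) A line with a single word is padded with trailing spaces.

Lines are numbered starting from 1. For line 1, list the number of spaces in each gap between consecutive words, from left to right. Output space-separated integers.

Answer: 3 2

Derivation:
Line 1: ['for', 'fish', 'problem'] (min_width=16, slack=3)
Line 2: ['the', 'how', 'read', 'oats'] (min_width=17, slack=2)
Line 3: ['diamond', 'dinosaur'] (min_width=16, slack=3)
Line 4: ['tomato', 'do', 'program'] (min_width=17, slack=2)
Line 5: ['time', 'angry', 'sand'] (min_width=15, slack=4)
Line 6: ['train', 'bedroom', 'rock'] (min_width=18, slack=1)
Line 7: ['on', 'be'] (min_width=5, slack=14)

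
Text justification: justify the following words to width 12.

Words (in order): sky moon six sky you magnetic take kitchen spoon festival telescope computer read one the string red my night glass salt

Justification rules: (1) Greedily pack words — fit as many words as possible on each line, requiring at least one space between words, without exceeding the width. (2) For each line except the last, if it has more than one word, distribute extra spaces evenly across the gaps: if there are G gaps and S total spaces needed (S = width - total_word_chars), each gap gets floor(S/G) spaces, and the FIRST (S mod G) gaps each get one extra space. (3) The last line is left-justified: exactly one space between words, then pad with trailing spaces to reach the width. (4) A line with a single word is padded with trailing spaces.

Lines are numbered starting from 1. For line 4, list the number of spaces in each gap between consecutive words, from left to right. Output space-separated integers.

Answer: 1

Derivation:
Line 1: ['sky', 'moon', 'six'] (min_width=12, slack=0)
Line 2: ['sky', 'you'] (min_width=7, slack=5)
Line 3: ['magnetic'] (min_width=8, slack=4)
Line 4: ['take', 'kitchen'] (min_width=12, slack=0)
Line 5: ['spoon'] (min_width=5, slack=7)
Line 6: ['festival'] (min_width=8, slack=4)
Line 7: ['telescope'] (min_width=9, slack=3)
Line 8: ['computer'] (min_width=8, slack=4)
Line 9: ['read', 'one', 'the'] (min_width=12, slack=0)
Line 10: ['string', 'red'] (min_width=10, slack=2)
Line 11: ['my', 'night'] (min_width=8, slack=4)
Line 12: ['glass', 'salt'] (min_width=10, slack=2)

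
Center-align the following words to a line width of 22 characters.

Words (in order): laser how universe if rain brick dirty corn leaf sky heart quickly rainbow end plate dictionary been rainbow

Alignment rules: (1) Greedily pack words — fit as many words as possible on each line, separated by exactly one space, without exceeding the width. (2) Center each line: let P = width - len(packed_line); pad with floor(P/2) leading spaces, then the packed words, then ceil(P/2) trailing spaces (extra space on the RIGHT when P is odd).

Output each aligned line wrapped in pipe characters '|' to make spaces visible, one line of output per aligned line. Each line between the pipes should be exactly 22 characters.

Line 1: ['laser', 'how', 'universe', 'if'] (min_width=21, slack=1)
Line 2: ['rain', 'brick', 'dirty', 'corn'] (min_width=21, slack=1)
Line 3: ['leaf', 'sky', 'heart', 'quickly'] (min_width=22, slack=0)
Line 4: ['rainbow', 'end', 'plate'] (min_width=17, slack=5)
Line 5: ['dictionary', 'been'] (min_width=15, slack=7)
Line 6: ['rainbow'] (min_width=7, slack=15)

Answer: |laser how universe if |
|rain brick dirty corn |
|leaf sky heart quickly|
|  rainbow end plate   |
|   dictionary been    |
|       rainbow        |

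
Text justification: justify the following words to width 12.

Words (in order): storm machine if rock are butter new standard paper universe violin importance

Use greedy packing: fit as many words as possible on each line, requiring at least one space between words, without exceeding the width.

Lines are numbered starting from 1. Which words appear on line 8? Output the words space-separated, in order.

Line 1: ['storm'] (min_width=5, slack=7)
Line 2: ['machine', 'if'] (min_width=10, slack=2)
Line 3: ['rock', 'are'] (min_width=8, slack=4)
Line 4: ['butter', 'new'] (min_width=10, slack=2)
Line 5: ['standard'] (min_width=8, slack=4)
Line 6: ['paper'] (min_width=5, slack=7)
Line 7: ['universe'] (min_width=8, slack=4)
Line 8: ['violin'] (min_width=6, slack=6)
Line 9: ['importance'] (min_width=10, slack=2)

Answer: violin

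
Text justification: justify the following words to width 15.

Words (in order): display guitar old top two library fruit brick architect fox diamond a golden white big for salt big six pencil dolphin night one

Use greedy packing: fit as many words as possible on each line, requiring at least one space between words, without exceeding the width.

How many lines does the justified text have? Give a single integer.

Line 1: ['display', 'guitar'] (min_width=14, slack=1)
Line 2: ['old', 'top', 'two'] (min_width=11, slack=4)
Line 3: ['library', 'fruit'] (min_width=13, slack=2)
Line 4: ['brick', 'architect'] (min_width=15, slack=0)
Line 5: ['fox', 'diamond', 'a'] (min_width=13, slack=2)
Line 6: ['golden', 'white'] (min_width=12, slack=3)
Line 7: ['big', 'for', 'salt'] (min_width=12, slack=3)
Line 8: ['big', 'six', 'pencil'] (min_width=14, slack=1)
Line 9: ['dolphin', 'night'] (min_width=13, slack=2)
Line 10: ['one'] (min_width=3, slack=12)
Total lines: 10

Answer: 10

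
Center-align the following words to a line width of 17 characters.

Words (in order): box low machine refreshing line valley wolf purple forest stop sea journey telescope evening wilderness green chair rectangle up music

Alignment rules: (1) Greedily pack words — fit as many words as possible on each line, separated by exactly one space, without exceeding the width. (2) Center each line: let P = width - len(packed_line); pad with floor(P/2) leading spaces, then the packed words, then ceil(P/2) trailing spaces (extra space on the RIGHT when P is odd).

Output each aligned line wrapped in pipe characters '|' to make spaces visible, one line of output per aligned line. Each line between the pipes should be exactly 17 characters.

Answer: | box low machine |
| refreshing line |
|   valley wolf   |
|  purple forest  |
|stop sea journey |
|telescope evening|
|wilderness green |
| chair rectangle |
|    up music     |

Derivation:
Line 1: ['box', 'low', 'machine'] (min_width=15, slack=2)
Line 2: ['refreshing', 'line'] (min_width=15, slack=2)
Line 3: ['valley', 'wolf'] (min_width=11, slack=6)
Line 4: ['purple', 'forest'] (min_width=13, slack=4)
Line 5: ['stop', 'sea', 'journey'] (min_width=16, slack=1)
Line 6: ['telescope', 'evening'] (min_width=17, slack=0)
Line 7: ['wilderness', 'green'] (min_width=16, slack=1)
Line 8: ['chair', 'rectangle'] (min_width=15, slack=2)
Line 9: ['up', 'music'] (min_width=8, slack=9)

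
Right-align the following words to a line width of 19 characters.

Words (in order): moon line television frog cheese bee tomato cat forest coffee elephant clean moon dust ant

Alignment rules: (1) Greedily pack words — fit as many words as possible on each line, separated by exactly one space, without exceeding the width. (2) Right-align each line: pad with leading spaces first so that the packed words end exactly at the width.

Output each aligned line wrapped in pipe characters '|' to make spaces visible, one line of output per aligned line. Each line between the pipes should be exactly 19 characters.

Answer: |          moon line|
|    television frog|
|  cheese bee tomato|
|  cat forest coffee|
|elephant clean moon|
|           dust ant|

Derivation:
Line 1: ['moon', 'line'] (min_width=9, slack=10)
Line 2: ['television', 'frog'] (min_width=15, slack=4)
Line 3: ['cheese', 'bee', 'tomato'] (min_width=17, slack=2)
Line 4: ['cat', 'forest', 'coffee'] (min_width=17, slack=2)
Line 5: ['elephant', 'clean', 'moon'] (min_width=19, slack=0)
Line 6: ['dust', 'ant'] (min_width=8, slack=11)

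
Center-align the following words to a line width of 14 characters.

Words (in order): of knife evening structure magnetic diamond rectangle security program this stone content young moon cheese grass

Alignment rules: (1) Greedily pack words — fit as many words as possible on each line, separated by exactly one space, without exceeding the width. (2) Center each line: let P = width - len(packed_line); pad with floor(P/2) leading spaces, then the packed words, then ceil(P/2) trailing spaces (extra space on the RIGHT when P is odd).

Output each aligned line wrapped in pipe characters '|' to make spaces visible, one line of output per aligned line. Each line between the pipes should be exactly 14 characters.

Answer: |   of knife   |
|   evening    |
|  structure   |
|   magnetic   |
|   diamond    |
|  rectangle   |
|   security   |
| program this |
|stone content |
|  young moon  |
| cheese grass |

Derivation:
Line 1: ['of', 'knife'] (min_width=8, slack=6)
Line 2: ['evening'] (min_width=7, slack=7)
Line 3: ['structure'] (min_width=9, slack=5)
Line 4: ['magnetic'] (min_width=8, slack=6)
Line 5: ['diamond'] (min_width=7, slack=7)
Line 6: ['rectangle'] (min_width=9, slack=5)
Line 7: ['security'] (min_width=8, slack=6)
Line 8: ['program', 'this'] (min_width=12, slack=2)
Line 9: ['stone', 'content'] (min_width=13, slack=1)
Line 10: ['young', 'moon'] (min_width=10, slack=4)
Line 11: ['cheese', 'grass'] (min_width=12, slack=2)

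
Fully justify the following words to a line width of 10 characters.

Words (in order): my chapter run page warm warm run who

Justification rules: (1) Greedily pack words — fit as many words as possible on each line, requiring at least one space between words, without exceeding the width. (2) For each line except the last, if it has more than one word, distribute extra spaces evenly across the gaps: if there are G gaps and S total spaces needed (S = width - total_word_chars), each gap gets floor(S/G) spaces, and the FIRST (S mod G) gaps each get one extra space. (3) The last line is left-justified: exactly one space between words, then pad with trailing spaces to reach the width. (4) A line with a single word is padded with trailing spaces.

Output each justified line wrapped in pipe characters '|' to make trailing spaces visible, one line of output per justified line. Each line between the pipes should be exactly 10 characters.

Line 1: ['my', 'chapter'] (min_width=10, slack=0)
Line 2: ['run', 'page'] (min_width=8, slack=2)
Line 3: ['warm', 'warm'] (min_width=9, slack=1)
Line 4: ['run', 'who'] (min_width=7, slack=3)

Answer: |my chapter|
|run   page|
|warm  warm|
|run who   |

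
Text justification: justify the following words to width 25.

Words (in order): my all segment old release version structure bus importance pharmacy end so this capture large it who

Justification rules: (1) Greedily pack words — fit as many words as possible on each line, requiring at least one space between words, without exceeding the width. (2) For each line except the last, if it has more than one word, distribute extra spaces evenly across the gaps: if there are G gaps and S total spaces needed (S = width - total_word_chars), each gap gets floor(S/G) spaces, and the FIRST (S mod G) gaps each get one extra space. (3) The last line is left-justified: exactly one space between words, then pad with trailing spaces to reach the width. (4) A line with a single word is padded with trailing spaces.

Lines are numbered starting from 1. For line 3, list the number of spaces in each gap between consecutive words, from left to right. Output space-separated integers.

Answer: 2 2

Derivation:
Line 1: ['my', 'all', 'segment', 'old'] (min_width=18, slack=7)
Line 2: ['release', 'version', 'structure'] (min_width=25, slack=0)
Line 3: ['bus', 'importance', 'pharmacy'] (min_width=23, slack=2)
Line 4: ['end', 'so', 'this', 'capture', 'large'] (min_width=25, slack=0)
Line 5: ['it', 'who'] (min_width=6, slack=19)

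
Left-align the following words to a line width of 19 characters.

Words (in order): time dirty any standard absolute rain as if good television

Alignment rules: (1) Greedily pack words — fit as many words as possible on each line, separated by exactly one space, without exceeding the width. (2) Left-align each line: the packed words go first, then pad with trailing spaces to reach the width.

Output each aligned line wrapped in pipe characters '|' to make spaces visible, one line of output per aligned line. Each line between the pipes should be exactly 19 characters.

Answer: |time dirty any     |
|standard absolute  |
|rain as if good    |
|television         |

Derivation:
Line 1: ['time', 'dirty', 'any'] (min_width=14, slack=5)
Line 2: ['standard', 'absolute'] (min_width=17, slack=2)
Line 3: ['rain', 'as', 'if', 'good'] (min_width=15, slack=4)
Line 4: ['television'] (min_width=10, slack=9)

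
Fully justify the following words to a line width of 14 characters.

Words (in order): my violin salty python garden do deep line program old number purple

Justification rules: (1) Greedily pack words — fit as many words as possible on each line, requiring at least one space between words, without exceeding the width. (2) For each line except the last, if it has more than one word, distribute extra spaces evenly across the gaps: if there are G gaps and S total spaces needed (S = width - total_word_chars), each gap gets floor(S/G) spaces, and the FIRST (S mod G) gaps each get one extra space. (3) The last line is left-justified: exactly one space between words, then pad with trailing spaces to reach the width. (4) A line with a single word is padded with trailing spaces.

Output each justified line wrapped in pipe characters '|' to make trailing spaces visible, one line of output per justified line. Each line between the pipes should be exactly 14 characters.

Answer: |my      violin|
|salty   python|
|garden do deep|
|line   program|
|old     number|
|purple        |

Derivation:
Line 1: ['my', 'violin'] (min_width=9, slack=5)
Line 2: ['salty', 'python'] (min_width=12, slack=2)
Line 3: ['garden', 'do', 'deep'] (min_width=14, slack=0)
Line 4: ['line', 'program'] (min_width=12, slack=2)
Line 5: ['old', 'number'] (min_width=10, slack=4)
Line 6: ['purple'] (min_width=6, slack=8)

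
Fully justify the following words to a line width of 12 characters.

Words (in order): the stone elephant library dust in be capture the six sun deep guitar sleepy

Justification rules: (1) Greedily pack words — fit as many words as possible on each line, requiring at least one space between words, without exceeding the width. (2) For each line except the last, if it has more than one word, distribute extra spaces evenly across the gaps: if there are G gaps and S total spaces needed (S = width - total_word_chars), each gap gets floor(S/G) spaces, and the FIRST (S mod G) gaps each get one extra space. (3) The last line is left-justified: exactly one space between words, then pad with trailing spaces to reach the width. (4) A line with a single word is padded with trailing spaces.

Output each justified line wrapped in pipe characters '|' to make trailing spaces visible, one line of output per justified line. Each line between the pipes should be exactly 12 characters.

Line 1: ['the', 'stone'] (min_width=9, slack=3)
Line 2: ['elephant'] (min_width=8, slack=4)
Line 3: ['library', 'dust'] (min_width=12, slack=0)
Line 4: ['in', 'be'] (min_width=5, slack=7)
Line 5: ['capture', 'the'] (min_width=11, slack=1)
Line 6: ['six', 'sun', 'deep'] (min_width=12, slack=0)
Line 7: ['guitar'] (min_width=6, slack=6)
Line 8: ['sleepy'] (min_width=6, slack=6)

Answer: |the    stone|
|elephant    |
|library dust|
|in        be|
|capture  the|
|six sun deep|
|guitar      |
|sleepy      |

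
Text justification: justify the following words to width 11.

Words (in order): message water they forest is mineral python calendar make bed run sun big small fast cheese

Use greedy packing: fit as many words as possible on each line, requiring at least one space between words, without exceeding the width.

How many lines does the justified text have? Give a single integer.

Answer: 10

Derivation:
Line 1: ['message'] (min_width=7, slack=4)
Line 2: ['water', 'they'] (min_width=10, slack=1)
Line 3: ['forest', 'is'] (min_width=9, slack=2)
Line 4: ['mineral'] (min_width=7, slack=4)
Line 5: ['python'] (min_width=6, slack=5)
Line 6: ['calendar'] (min_width=8, slack=3)
Line 7: ['make', 'bed'] (min_width=8, slack=3)
Line 8: ['run', 'sun', 'big'] (min_width=11, slack=0)
Line 9: ['small', 'fast'] (min_width=10, slack=1)
Line 10: ['cheese'] (min_width=6, slack=5)
Total lines: 10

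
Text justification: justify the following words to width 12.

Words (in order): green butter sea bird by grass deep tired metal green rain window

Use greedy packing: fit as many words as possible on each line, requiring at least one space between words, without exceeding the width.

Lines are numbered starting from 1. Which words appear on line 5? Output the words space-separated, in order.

Answer: green rain

Derivation:
Line 1: ['green', 'butter'] (min_width=12, slack=0)
Line 2: ['sea', 'bird', 'by'] (min_width=11, slack=1)
Line 3: ['grass', 'deep'] (min_width=10, slack=2)
Line 4: ['tired', 'metal'] (min_width=11, slack=1)
Line 5: ['green', 'rain'] (min_width=10, slack=2)
Line 6: ['window'] (min_width=6, slack=6)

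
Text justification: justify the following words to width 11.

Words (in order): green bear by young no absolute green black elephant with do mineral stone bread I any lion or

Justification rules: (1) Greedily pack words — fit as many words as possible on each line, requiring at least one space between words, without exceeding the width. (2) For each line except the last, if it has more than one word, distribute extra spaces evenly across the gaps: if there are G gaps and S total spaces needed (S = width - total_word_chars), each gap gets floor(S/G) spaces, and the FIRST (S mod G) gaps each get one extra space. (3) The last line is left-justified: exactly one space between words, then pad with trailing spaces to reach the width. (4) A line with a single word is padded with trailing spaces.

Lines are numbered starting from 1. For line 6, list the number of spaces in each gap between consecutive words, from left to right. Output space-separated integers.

Line 1: ['green', 'bear'] (min_width=10, slack=1)
Line 2: ['by', 'young', 'no'] (min_width=11, slack=0)
Line 3: ['absolute'] (min_width=8, slack=3)
Line 4: ['green', 'black'] (min_width=11, slack=0)
Line 5: ['elephant'] (min_width=8, slack=3)
Line 6: ['with', 'do'] (min_width=7, slack=4)
Line 7: ['mineral'] (min_width=7, slack=4)
Line 8: ['stone', 'bread'] (min_width=11, slack=0)
Line 9: ['I', 'any', 'lion'] (min_width=10, slack=1)
Line 10: ['or'] (min_width=2, slack=9)

Answer: 5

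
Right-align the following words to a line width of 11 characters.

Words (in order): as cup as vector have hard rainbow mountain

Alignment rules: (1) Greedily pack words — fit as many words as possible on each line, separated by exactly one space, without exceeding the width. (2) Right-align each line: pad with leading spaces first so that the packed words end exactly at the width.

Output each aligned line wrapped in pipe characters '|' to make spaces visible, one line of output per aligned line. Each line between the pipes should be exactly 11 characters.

Answer: |  as cup as|
|vector have|
|       hard|
|    rainbow|
|   mountain|

Derivation:
Line 1: ['as', 'cup', 'as'] (min_width=9, slack=2)
Line 2: ['vector', 'have'] (min_width=11, slack=0)
Line 3: ['hard'] (min_width=4, slack=7)
Line 4: ['rainbow'] (min_width=7, slack=4)
Line 5: ['mountain'] (min_width=8, slack=3)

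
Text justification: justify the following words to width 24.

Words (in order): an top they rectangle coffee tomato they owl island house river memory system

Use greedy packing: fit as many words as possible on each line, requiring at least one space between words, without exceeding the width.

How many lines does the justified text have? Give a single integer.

Answer: 4

Derivation:
Line 1: ['an', 'top', 'they', 'rectangle'] (min_width=21, slack=3)
Line 2: ['coffee', 'tomato', 'they', 'owl'] (min_width=22, slack=2)
Line 3: ['island', 'house', 'river'] (min_width=18, slack=6)
Line 4: ['memory', 'system'] (min_width=13, slack=11)
Total lines: 4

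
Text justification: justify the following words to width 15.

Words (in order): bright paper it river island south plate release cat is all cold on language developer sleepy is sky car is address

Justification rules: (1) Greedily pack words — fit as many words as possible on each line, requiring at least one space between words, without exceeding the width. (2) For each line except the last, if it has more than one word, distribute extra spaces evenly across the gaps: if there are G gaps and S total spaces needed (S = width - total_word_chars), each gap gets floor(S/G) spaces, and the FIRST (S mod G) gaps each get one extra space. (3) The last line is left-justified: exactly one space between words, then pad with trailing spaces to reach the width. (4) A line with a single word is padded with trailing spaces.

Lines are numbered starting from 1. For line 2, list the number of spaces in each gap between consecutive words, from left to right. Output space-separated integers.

Answer: 4

Derivation:
Line 1: ['bright', 'paper', 'it'] (min_width=15, slack=0)
Line 2: ['river', 'island'] (min_width=12, slack=3)
Line 3: ['south', 'plate'] (min_width=11, slack=4)
Line 4: ['release', 'cat', 'is'] (min_width=14, slack=1)
Line 5: ['all', 'cold', 'on'] (min_width=11, slack=4)
Line 6: ['language'] (min_width=8, slack=7)
Line 7: ['developer'] (min_width=9, slack=6)
Line 8: ['sleepy', 'is', 'sky'] (min_width=13, slack=2)
Line 9: ['car', 'is', 'address'] (min_width=14, slack=1)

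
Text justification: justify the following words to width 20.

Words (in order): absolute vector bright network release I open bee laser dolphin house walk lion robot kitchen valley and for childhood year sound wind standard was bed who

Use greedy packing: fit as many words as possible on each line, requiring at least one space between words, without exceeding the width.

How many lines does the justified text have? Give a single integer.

Line 1: ['absolute', 'vector'] (min_width=15, slack=5)
Line 2: ['bright', 'network'] (min_width=14, slack=6)
Line 3: ['release', 'I', 'open', 'bee'] (min_width=18, slack=2)
Line 4: ['laser', 'dolphin', 'house'] (min_width=19, slack=1)
Line 5: ['walk', 'lion', 'robot'] (min_width=15, slack=5)
Line 6: ['kitchen', 'valley', 'and'] (min_width=18, slack=2)
Line 7: ['for', 'childhood', 'year'] (min_width=18, slack=2)
Line 8: ['sound', 'wind', 'standard'] (min_width=19, slack=1)
Line 9: ['was', 'bed', 'who'] (min_width=11, slack=9)
Total lines: 9

Answer: 9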